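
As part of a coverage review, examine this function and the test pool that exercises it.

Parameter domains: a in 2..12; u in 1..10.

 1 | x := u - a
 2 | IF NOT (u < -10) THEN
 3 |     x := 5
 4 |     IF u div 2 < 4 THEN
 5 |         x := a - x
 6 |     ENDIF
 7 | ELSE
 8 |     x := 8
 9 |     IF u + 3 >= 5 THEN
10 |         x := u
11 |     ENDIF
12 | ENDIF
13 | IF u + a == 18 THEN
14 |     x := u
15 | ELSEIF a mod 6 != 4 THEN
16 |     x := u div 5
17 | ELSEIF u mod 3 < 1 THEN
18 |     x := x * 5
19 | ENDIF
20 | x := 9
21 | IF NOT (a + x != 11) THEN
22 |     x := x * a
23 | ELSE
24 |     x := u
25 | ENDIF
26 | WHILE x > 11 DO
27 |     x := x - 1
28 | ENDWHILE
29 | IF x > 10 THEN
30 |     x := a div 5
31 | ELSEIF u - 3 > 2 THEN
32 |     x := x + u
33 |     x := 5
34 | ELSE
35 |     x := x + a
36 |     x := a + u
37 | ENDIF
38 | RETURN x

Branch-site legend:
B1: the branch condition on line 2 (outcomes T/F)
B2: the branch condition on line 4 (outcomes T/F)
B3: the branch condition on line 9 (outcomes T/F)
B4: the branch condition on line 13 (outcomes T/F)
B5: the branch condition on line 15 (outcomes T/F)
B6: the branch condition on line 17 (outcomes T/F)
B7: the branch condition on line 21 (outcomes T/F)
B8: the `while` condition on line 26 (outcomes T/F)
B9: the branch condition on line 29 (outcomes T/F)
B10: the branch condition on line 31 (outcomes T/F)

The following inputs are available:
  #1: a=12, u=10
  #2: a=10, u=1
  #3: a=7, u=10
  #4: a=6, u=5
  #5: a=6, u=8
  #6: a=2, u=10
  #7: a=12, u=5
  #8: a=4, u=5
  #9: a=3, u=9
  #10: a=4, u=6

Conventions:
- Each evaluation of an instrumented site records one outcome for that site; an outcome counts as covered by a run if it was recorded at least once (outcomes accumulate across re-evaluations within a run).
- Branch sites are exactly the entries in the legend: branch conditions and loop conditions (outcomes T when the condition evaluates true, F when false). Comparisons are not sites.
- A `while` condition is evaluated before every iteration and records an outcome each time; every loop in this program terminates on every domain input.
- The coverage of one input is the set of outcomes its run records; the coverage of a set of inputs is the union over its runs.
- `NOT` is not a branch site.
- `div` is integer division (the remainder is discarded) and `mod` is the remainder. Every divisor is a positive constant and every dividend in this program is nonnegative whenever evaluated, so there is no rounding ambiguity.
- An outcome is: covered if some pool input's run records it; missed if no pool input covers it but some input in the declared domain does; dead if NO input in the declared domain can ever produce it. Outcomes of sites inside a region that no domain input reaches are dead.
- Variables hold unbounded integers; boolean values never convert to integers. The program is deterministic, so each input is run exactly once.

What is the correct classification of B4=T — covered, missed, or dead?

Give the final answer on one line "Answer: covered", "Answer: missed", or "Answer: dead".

no pool input records B4=T
but domain input (a=8, u=10) does record it -> reachable, so missed

Answer: missed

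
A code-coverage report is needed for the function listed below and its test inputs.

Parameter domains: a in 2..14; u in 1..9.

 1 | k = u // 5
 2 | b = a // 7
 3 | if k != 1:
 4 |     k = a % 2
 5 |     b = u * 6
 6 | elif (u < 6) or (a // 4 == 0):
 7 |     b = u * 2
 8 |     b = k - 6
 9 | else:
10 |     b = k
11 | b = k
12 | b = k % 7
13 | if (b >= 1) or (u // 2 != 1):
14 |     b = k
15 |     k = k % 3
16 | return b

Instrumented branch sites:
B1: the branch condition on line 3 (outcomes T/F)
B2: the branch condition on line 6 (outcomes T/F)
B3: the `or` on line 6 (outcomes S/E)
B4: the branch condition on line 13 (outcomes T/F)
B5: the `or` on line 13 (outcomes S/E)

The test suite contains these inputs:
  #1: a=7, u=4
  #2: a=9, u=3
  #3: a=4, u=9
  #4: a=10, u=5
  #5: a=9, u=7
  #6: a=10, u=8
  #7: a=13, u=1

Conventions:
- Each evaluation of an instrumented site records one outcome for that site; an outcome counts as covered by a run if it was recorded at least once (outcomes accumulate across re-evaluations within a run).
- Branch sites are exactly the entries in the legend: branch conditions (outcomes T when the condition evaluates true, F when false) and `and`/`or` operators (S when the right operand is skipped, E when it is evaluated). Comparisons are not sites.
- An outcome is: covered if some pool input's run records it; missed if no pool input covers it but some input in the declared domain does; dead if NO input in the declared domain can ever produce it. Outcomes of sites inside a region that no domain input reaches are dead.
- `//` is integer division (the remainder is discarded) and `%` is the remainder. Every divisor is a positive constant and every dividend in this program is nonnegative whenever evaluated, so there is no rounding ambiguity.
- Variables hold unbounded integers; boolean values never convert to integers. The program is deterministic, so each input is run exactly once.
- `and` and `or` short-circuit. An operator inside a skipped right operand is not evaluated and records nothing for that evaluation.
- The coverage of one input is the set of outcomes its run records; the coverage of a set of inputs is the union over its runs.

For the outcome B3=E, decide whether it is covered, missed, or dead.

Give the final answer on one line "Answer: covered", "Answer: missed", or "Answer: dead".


B3=E is recorded by pool input(s) 3, 5, 6 -> covered
Answer: covered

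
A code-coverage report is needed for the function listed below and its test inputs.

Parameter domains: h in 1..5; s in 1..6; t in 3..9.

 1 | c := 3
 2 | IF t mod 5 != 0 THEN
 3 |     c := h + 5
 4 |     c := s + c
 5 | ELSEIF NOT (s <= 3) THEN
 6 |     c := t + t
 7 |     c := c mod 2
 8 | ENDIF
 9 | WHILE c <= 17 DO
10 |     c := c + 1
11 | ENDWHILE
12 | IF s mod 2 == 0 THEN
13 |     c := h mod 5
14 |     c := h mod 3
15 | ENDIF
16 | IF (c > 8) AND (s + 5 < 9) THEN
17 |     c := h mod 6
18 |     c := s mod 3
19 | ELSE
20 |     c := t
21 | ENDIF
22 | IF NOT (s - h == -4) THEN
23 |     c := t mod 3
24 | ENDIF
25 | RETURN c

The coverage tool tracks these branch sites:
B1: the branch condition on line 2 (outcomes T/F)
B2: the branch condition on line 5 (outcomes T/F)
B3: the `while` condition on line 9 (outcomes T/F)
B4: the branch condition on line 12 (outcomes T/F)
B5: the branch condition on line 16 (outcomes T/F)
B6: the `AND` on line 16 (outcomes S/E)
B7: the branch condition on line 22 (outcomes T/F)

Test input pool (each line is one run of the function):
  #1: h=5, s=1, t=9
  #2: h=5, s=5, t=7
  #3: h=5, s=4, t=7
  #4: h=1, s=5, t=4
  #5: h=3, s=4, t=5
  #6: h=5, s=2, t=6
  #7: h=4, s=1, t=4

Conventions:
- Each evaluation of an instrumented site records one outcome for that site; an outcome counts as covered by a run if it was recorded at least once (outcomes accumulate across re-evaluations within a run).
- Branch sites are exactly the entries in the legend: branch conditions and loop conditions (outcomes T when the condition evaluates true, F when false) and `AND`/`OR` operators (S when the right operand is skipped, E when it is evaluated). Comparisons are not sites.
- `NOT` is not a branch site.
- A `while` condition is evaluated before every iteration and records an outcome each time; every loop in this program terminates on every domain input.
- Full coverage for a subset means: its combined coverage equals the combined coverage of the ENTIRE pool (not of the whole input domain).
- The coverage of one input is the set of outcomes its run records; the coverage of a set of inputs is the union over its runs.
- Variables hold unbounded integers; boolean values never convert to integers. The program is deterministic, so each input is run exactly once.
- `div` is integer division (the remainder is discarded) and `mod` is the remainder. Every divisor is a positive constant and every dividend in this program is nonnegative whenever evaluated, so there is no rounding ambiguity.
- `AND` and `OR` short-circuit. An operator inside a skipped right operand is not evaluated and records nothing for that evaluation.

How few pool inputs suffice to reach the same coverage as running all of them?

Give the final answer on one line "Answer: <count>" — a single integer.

run #1 (h=5, s=1, t=9) runs B1->T, B3->T, B3->T, B3->T, B3->T, B3->T, B3->T, B3->T, B3->F, B4->F, B6->E, B5->T, B7->F; records B1=T, B3=T, B3=F, B4=F, B5=T, B6=E, B7=F
run #2 (h=5, s=5, t=7) runs B1->T, B3->T, B3->T, B3->T, B3->F, B4->F, B6->E, B5->F, B7->T; records B1=T, B3=T, B3=F, B4=F, B5=F, B6=E, B7=T
run #3 (h=5, s=4, t=7) runs B1->T, B3->T, B3->T, B3->T, B3->T, B3->F, B4->T, B6->S, B5->F, B7->T; records B1=T, B3=T, B3=F, B4=T, B5=F, B6=S, B7=T
run #4 (h=1, s=5, t=4) runs B1->T, B3->T, B3->T, B3->T, B3->T, B3->T, B3->T, B3->T, B3->F, B4->F, B6->E, B5->F, B7->T; records B1=T, B3=T, B3=F, B4=F, B5=F, B6=E, B7=T
run #5 (h=3, s=4, t=5) runs B1->F, B2->T, B3->T, B3->T, B3->T, B3->T, B3->T, B3->T, B3->T, B3->T, B3->T, B3->T, B3->T, B3->T, ...; records B1=F, B2=T, B3=T, B3=F, B4=T, B5=F, B6=S, B7=T
run #6 (h=5, s=2, t=6) runs B1->T, B3->T, B3->T, B3->T, B3->T, B3->T, B3->T, B3->F, B4->T, B6->S, B5->F, B7->T; records B1=T, B3=T, B3=F, B4=T, B5=F, B6=S, B7=T
run #7 (h=4, s=1, t=4) runs B1->T, B3->T, B3->T, B3->T, B3->T, B3->T, B3->T, B3->T, B3->T, B3->F, B4->F, B6->E, B5->T, B7->T; records B1=T, B3=T, B3=F, B4=F, B5=T, B6=E, B7=T
together the pool reaches 13 outcomes: B1=T, B1=F, B2=T, B3=T, B3=F, B4=T, B4=F, B5=T, B5=F, B6=S, B6=E, B7=T, B7=F
checked all size-1 subsets: none covers 13 outcomes (max 8/13)
the canonical winner is {1, 5}: size 2, full 13-outcome coverage, earliest index list among size-2 covers

Answer: 2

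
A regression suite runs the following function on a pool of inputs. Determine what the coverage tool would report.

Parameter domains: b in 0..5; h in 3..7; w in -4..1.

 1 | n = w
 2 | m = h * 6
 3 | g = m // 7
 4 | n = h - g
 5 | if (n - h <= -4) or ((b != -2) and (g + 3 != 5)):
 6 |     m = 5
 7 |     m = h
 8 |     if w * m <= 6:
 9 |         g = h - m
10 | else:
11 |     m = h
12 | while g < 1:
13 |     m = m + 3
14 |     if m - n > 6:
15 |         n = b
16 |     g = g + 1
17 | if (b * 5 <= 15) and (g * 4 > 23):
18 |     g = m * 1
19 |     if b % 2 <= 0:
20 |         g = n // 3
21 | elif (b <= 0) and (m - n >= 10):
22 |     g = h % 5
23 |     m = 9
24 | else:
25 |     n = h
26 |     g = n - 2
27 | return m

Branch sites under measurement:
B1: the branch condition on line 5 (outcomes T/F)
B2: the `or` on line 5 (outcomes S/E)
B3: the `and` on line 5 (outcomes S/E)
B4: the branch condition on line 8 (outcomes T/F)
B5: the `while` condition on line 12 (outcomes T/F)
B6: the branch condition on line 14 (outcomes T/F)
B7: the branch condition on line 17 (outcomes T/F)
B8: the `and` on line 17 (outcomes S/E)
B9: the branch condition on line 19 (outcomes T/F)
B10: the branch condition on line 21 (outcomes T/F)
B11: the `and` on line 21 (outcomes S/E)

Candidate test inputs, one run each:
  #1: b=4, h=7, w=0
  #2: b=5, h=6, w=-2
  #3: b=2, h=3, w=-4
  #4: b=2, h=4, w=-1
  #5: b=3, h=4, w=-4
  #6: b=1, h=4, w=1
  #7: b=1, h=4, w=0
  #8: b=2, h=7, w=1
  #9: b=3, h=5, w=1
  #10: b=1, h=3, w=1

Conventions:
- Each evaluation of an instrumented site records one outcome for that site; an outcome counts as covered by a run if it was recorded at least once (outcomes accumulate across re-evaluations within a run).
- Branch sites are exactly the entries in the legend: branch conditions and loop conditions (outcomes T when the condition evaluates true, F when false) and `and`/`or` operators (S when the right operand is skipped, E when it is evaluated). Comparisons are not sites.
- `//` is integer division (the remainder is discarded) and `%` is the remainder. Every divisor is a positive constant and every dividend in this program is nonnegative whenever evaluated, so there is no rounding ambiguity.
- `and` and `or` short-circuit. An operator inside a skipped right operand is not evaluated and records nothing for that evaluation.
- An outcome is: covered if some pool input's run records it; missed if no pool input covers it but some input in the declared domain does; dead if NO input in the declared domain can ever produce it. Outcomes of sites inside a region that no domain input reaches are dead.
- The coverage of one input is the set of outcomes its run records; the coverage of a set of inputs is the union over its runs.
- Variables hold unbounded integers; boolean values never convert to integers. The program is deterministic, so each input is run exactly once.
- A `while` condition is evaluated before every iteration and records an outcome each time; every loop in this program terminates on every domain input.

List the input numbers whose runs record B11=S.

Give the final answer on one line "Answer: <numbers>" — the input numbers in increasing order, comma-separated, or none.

input #1 (b=4, h=7, w=0): produces B11=S
input #2 (b=5, h=6, w=-2): produces B11=S
input #3 (b=2, h=3, w=-4): produces B11=S
input #4 (b=2, h=4, w=-1): produces B11=S
input #5 (b=3, h=4, w=-4): produces B11=S
input #6 (b=1, h=4, w=1): produces B11=S
input #7 (b=1, h=4, w=0): produces B11=S
input #8 (b=2, h=7, w=1): does not produce B11=S
input #9 (b=3, h=5, w=1): produces B11=S
input #10 (b=1, h=3, w=1): produces B11=S

Answer: 1, 2, 3, 4, 5, 6, 7, 9, 10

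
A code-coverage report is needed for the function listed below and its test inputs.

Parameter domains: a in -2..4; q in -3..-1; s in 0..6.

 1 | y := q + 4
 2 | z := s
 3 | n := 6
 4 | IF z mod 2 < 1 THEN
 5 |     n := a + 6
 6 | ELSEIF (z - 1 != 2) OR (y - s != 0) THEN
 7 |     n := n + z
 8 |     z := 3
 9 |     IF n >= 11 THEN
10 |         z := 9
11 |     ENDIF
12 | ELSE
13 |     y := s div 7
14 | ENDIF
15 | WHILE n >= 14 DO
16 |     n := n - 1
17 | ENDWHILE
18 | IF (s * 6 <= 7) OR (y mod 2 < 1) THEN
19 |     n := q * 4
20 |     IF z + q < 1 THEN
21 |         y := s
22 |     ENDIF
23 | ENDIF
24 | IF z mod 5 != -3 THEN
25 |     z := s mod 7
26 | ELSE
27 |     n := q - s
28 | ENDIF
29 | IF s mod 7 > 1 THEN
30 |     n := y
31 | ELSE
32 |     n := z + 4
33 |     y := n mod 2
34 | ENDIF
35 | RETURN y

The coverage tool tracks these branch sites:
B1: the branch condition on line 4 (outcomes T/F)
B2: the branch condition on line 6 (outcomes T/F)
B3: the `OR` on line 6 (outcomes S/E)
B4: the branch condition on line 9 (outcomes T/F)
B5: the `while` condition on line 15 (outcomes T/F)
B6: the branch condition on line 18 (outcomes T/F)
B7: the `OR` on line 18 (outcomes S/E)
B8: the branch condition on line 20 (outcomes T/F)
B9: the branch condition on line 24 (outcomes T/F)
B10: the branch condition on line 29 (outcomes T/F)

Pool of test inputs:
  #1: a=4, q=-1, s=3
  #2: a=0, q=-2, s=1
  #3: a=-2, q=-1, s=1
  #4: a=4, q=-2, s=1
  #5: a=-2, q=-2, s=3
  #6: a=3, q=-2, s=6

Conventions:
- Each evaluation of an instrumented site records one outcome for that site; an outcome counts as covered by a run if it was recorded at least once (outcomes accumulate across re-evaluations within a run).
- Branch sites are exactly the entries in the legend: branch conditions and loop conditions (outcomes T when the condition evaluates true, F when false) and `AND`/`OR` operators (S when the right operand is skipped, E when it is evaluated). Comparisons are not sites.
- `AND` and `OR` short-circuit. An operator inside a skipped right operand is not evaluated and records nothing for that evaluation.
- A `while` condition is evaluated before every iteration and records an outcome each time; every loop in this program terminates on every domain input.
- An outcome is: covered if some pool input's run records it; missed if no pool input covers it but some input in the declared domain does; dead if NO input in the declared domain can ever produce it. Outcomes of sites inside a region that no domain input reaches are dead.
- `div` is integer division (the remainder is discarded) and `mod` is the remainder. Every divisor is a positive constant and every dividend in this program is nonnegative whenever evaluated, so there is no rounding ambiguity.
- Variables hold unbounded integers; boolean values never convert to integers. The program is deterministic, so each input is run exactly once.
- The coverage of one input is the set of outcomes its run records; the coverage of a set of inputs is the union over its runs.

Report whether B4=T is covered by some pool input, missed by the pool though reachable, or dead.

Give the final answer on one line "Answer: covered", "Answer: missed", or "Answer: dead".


no pool input records B4=T
but domain input (a=-2, q=-3, s=5) does record it -> reachable, so missed
Answer: missed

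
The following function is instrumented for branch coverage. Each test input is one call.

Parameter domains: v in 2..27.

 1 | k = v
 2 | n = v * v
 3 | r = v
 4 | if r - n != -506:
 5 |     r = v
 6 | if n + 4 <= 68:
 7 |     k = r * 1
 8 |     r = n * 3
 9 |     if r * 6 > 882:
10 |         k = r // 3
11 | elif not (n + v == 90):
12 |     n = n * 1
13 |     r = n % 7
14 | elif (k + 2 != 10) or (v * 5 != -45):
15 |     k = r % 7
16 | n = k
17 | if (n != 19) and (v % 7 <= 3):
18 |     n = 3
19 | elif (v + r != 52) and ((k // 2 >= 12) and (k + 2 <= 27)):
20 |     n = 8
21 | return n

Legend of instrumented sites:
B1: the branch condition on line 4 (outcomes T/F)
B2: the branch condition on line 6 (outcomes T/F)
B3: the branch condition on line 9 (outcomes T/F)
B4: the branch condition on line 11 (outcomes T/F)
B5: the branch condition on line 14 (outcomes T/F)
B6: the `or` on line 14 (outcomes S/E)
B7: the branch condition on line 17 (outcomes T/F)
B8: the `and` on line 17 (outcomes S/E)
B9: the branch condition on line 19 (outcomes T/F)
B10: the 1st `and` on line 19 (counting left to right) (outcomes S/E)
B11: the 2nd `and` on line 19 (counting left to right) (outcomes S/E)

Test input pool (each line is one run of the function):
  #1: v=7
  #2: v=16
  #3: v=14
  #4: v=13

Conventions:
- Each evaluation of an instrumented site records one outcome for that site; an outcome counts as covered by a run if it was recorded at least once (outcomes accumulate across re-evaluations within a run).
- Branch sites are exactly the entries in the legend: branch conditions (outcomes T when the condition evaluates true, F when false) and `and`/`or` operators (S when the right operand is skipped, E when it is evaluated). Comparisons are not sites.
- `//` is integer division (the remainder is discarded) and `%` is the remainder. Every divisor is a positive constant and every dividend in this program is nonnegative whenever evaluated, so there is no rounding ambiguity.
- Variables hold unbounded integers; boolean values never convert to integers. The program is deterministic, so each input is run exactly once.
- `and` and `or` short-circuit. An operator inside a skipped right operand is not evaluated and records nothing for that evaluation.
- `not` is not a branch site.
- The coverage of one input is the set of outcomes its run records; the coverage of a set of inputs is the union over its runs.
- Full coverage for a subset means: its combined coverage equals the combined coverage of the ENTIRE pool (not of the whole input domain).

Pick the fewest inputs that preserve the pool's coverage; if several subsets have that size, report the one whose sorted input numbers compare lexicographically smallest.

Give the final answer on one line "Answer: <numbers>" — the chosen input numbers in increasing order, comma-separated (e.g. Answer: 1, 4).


#1 (v=7) -> covered: B1=T, B2=T, B3=F, B7=T, B8=E
#2 (v=16) -> covered: B1=T, B2=F, B4=T, B7=T, B8=E
#3 (v=14) -> covered: B1=T, B2=F, B4=T, B7=T, B8=E
#4 (v=13) -> covered: B1=T, B2=F, B4=T, B7=F, B8=E, B9=F, B10=E, B11=S
together the pool reaches 11 outcomes: B1=T, B2=T, B2=F, B3=F, B4=T, B7=T, B7=F, B8=E, B9=F, B10=E, B11=S
no size-1 subset reaches all 11 outcomes (best union: 8/11)
inputs {1, 4} (size 2) cover everything; no size-2 subset with a lexicographically smaller index list covers all 11
Answer: 1, 4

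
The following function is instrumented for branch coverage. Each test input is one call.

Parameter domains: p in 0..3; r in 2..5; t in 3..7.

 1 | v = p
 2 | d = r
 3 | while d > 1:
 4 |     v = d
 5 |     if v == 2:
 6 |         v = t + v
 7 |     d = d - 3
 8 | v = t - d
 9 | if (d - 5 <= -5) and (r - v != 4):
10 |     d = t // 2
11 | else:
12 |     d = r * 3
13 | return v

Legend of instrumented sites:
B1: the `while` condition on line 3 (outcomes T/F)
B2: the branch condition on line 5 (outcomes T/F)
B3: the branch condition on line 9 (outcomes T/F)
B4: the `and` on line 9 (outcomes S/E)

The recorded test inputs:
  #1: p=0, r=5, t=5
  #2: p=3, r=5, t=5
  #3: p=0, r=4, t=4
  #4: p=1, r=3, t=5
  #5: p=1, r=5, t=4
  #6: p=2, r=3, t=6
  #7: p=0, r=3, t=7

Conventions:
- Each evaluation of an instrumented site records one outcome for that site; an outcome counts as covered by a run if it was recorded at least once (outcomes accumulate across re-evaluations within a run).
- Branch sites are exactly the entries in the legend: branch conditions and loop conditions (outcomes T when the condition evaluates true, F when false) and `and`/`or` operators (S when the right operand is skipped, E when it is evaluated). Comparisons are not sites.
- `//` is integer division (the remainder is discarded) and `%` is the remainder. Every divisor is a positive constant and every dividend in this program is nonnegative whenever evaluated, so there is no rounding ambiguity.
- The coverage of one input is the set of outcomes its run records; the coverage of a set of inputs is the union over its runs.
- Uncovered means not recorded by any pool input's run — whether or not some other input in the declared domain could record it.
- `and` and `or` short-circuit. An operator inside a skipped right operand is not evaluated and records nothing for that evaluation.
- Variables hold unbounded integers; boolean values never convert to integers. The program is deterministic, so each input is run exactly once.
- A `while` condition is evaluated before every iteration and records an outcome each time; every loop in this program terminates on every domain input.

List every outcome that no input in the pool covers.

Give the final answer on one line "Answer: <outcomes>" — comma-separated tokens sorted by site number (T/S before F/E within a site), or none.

#1 (p=0, r=5, t=5) -> B1->T, B2->F, B1->T, B2->T, B1->F, B4->E, B3->T; covered: B1=T, B1=F, B2=T, B2=F, B3=T, B4=E
#2 (p=3, r=5, t=5) -> B1->T, B2->F, B1->T, B2->T, B1->F, B4->E, B3->T; covered: B1=T, B1=F, B2=T, B2=F, B3=T, B4=E
#3 (p=0, r=4, t=4) -> B1->T, B2->F, B1->F, B4->S, B3->F; covered: B1=T, B1=F, B2=F, B3=F, B4=S
#4 (p=1, r=3, t=5) -> B1->T, B2->F, B1->F, B4->E, B3->T; covered: B1=T, B1=F, B2=F, B3=T, B4=E
#5 (p=1, r=5, t=4) -> B1->T, B2->F, B1->T, B2->T, B1->F, B4->E, B3->T; covered: B1=T, B1=F, B2=T, B2=F, B3=T, B4=E
#6 (p=2, r=3, t=6) -> B1->T, B2->F, B1->F, B4->E, B3->T; covered: B1=T, B1=F, B2=F, B3=T, B4=E
#7 (p=0, r=3, t=7) -> B1->T, B2->F, B1->F, B4->E, B3->T; covered: B1=T, B1=F, B2=F, B3=T, B4=E
union over the pool: B1=T, B1=F, B2=T, B2=F, B3=T, B3=F, B4=S, B4=E
uncovered (0 of 8): none

Answer: none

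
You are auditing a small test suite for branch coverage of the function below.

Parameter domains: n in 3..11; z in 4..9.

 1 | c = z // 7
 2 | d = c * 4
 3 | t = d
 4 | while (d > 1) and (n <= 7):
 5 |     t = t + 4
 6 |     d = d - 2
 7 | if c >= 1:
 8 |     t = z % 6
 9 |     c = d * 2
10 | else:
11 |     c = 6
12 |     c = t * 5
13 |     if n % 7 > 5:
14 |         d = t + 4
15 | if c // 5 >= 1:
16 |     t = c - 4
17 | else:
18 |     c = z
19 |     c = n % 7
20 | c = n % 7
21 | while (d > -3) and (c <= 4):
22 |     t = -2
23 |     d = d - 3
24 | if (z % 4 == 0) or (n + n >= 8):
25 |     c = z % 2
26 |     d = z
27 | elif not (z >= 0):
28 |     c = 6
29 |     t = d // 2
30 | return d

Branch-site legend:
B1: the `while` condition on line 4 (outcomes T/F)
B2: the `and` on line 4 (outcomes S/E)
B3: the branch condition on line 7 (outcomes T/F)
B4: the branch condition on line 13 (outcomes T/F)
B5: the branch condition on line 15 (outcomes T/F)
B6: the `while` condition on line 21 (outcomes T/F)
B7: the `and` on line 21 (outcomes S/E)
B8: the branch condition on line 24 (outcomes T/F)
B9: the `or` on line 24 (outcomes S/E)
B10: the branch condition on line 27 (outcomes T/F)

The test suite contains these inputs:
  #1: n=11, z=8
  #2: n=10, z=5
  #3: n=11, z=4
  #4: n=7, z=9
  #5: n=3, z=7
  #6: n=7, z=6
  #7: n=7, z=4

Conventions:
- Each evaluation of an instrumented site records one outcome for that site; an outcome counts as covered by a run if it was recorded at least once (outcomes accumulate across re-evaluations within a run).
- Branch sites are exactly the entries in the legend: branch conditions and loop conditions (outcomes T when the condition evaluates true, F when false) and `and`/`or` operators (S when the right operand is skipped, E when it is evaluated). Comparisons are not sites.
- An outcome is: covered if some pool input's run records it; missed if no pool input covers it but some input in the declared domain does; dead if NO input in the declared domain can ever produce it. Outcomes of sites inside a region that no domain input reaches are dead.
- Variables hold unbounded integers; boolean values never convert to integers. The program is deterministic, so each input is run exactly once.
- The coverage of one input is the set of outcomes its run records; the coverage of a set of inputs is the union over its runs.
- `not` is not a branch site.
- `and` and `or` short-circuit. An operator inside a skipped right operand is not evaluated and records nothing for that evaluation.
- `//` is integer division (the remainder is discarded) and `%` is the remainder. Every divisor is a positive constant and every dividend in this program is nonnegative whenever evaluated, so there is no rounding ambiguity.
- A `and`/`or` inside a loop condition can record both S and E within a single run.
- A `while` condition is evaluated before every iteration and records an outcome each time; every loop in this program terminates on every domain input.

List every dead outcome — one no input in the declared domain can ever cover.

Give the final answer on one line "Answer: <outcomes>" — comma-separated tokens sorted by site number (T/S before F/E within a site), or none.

checking every outcome against all 54 domain inputs:
  B10=T: zero occurrences over every domain input -> dead
  reachable outcomes have witnesses, e.g. B1=T (e.g. n=3, z=7), B1=F (e.g. n=3, z=4), B2=S (e.g. n=3, z=4), B2=E (e.g. n=3, z=7)

Answer: B10=T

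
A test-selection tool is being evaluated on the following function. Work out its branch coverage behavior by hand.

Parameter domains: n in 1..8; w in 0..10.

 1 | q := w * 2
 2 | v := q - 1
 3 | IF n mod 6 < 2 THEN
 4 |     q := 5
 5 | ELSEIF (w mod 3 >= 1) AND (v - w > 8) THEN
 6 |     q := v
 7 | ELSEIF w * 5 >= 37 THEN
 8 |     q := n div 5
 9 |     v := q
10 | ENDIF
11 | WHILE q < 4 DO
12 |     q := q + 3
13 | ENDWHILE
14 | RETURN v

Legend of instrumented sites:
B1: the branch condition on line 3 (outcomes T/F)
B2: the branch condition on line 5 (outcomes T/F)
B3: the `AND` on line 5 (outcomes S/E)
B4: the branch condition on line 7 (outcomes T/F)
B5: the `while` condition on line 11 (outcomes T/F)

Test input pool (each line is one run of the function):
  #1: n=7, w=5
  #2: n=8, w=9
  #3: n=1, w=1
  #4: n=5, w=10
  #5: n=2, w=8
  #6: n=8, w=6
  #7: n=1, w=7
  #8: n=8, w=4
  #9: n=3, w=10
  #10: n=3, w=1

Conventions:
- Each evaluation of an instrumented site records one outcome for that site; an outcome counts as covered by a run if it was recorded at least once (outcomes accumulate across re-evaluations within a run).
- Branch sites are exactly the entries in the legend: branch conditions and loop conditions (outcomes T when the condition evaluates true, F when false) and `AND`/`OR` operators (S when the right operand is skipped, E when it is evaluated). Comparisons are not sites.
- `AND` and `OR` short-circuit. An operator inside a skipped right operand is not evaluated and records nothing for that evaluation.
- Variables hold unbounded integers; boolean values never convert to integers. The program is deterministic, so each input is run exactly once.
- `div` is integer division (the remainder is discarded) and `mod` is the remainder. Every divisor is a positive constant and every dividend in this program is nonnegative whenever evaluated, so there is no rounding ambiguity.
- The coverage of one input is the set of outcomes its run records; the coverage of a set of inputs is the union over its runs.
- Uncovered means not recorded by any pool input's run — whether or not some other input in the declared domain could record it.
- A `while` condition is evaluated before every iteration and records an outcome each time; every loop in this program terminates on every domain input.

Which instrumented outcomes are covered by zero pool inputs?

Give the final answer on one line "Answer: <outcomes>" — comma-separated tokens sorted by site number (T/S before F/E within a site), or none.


test 1 (n=7, w=5) fires B1->T, B5->F; hits B1=T, B5=F
test 2 (n=8, w=9) fires B1->F, B3->S, B2->F, B4->T, B5->T, B5->F; hits B1=F, B2=F, B3=S, B4=T, B5=T, B5=F
test 3 (n=1, w=1) fires B1->T, B5->F; hits B1=T, B5=F
test 4 (n=5, w=10) fires B1->F, B3->E, B2->T, B5->F; hits B1=F, B2=T, B3=E, B5=F
test 5 (n=2, w=8) fires B1->F, B3->E, B2->F, B4->T, B5->T, B5->T, B5->F; hits B1=F, B2=F, B3=E, B4=T, B5=T, B5=F
test 6 (n=8, w=6) fires B1->F, B3->S, B2->F, B4->F, B5->F; hits B1=F, B2=F, B3=S, B4=F, B5=F
test 7 (n=1, w=7) fires B1->T, B5->F; hits B1=T, B5=F
test 8 (n=8, w=4) fires B1->F, B3->E, B2->F, B4->F, B5->F; hits B1=F, B2=F, B3=E, B4=F, B5=F
test 9 (n=3, w=10) fires B1->F, B3->E, B2->T, B5->F; hits B1=F, B2=T, B3=E, B5=F
test 10 (n=3, w=1) fires B1->F, B3->E, B2->F, B4->F, B5->T, B5->F; hits B1=F, B2=F, B3=E, B4=F, B5=T, B5=F
union over the pool: B1=T, B1=F, B2=T, B2=F, B3=S, B3=E, B4=T, B4=F, B5=T, B5=F
uncovered (0 of 10): none
Answer: none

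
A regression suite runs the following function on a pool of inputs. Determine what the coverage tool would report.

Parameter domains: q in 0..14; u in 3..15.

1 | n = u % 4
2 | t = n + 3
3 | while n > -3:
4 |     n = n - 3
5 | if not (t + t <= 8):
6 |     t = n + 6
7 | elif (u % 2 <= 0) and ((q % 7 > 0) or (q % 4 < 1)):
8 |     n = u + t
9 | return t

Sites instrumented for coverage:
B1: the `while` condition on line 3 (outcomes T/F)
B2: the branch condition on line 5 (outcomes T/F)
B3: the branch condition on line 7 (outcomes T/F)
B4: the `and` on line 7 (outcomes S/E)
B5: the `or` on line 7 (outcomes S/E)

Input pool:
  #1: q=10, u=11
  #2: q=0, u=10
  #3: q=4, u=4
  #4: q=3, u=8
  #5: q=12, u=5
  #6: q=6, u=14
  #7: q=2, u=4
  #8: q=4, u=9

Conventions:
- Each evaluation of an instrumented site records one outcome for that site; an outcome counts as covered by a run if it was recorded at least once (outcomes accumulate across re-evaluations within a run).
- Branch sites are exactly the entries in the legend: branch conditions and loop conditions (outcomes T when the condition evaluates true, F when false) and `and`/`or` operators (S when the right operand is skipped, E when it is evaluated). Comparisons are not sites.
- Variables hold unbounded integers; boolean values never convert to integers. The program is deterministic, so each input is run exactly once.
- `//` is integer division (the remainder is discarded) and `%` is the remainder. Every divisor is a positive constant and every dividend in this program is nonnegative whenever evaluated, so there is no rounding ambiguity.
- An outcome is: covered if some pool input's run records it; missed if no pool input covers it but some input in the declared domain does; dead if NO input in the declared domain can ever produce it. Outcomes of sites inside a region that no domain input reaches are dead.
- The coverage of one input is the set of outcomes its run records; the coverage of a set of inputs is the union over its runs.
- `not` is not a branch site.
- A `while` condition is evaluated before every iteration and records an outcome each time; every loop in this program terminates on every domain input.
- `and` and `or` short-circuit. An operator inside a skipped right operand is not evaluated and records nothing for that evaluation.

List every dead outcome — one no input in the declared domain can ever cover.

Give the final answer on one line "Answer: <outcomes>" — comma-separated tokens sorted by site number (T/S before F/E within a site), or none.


exhaustive pass over the 195-input domain:
  reachable outcomes have witnesses, e.g. B1=T (e.g. q=0, u=3), B1=F (e.g. q=0, u=3), B2=T (e.g. q=0, u=3), B2=F (e.g. q=0, u=4)
Answer: none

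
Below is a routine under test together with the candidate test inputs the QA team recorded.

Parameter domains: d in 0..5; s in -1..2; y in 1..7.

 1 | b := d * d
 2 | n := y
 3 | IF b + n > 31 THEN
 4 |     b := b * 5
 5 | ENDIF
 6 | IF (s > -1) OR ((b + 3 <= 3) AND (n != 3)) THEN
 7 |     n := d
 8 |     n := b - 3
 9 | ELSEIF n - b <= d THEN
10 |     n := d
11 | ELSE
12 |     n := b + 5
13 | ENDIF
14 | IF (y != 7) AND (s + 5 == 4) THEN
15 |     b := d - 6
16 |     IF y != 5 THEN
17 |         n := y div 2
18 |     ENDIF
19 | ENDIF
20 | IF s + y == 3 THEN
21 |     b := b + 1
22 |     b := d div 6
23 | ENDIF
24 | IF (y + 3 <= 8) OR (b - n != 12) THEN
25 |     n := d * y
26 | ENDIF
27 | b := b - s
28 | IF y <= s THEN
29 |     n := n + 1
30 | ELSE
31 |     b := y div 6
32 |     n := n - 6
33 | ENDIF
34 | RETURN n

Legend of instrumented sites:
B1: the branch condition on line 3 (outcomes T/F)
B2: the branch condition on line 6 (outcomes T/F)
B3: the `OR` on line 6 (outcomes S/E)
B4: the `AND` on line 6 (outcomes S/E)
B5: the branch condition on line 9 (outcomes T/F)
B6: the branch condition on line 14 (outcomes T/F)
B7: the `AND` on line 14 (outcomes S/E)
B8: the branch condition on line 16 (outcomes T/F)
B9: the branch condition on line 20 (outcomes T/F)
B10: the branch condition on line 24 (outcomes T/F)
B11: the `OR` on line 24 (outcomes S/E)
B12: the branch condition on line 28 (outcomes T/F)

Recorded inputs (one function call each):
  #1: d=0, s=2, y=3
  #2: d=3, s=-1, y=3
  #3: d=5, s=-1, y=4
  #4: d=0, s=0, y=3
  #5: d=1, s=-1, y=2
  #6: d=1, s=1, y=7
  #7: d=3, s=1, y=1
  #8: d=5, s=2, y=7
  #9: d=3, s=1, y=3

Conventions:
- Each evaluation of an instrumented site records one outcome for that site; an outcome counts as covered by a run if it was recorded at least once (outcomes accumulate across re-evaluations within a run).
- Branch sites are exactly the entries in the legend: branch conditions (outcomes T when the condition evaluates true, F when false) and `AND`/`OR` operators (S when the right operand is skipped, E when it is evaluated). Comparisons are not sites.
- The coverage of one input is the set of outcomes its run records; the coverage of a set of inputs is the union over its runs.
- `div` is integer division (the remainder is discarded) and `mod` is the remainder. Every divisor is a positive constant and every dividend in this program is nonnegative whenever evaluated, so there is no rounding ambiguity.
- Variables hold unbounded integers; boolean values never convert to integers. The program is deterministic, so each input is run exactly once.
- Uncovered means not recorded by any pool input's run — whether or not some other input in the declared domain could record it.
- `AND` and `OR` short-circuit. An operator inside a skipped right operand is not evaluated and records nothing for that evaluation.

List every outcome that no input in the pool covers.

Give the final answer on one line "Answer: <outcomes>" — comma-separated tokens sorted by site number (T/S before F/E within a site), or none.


#1 (d=0, s=2, y=3) -> covered: B1=F, B2=T, B3=S, B6=F, B7=E, B9=F, B10=T, B11=S, B12=F
#2 (d=3, s=-1, y=3) -> covered: B1=F, B2=F, B3=E, B4=S, B5=T, B6=T, B7=E, B8=T, B9=F, B10=T, B11=S, B12=F
#3 (d=5, s=-1, y=4) -> covered: B1=F, B2=F, B3=E, B4=S, B5=T, B6=T, B7=E, B8=T, B9=T, B10=T, B11=S, B12=F
#4 (d=0, s=0, y=3) -> covered: B1=F, B2=T, B3=S, B6=F, B7=E, B9=T, B10=T, B11=S, B12=F
#5 (d=1, s=-1, y=2) -> covered: B1=F, B2=F, B3=E, B4=S, B5=T, B6=T, B7=E, B8=T, B9=F, B10=T, B11=S, B12=F
#6 (d=1, s=1, y=7) -> covered: B1=F, B2=T, B3=S, B6=F, B7=S, B9=F, B10=T, B11=E, B12=F
#7 (d=3, s=1, y=1) -> covered: B1=F, B2=T, B3=S, B6=F, B7=E, B9=F, B10=T, B11=S, B12=T
#8 (d=5, s=2, y=7) -> covered: B1=T, B2=T, B3=S, B6=F, B7=S, B9=F, B10=T, B11=E, B12=F
#9 (d=3, s=1, y=3) -> covered: B1=F, B2=T, B3=S, B6=F, B7=E, B9=F, B10=T, B11=S, B12=F
union over the pool: B1=T, B1=F, B2=T, B2=F, B3=S, B3=E, B4=S, B5=T, B6=T, B6=F, B7=S, B7=E, B8=T, B9=T, B9=F, B10=T, B11=S, B11=E, B12=T, B12=F
uncovered (4 of 24): B4=E, B5=F, B8=F, B10=F
Answer: B4=E, B5=F, B8=F, B10=F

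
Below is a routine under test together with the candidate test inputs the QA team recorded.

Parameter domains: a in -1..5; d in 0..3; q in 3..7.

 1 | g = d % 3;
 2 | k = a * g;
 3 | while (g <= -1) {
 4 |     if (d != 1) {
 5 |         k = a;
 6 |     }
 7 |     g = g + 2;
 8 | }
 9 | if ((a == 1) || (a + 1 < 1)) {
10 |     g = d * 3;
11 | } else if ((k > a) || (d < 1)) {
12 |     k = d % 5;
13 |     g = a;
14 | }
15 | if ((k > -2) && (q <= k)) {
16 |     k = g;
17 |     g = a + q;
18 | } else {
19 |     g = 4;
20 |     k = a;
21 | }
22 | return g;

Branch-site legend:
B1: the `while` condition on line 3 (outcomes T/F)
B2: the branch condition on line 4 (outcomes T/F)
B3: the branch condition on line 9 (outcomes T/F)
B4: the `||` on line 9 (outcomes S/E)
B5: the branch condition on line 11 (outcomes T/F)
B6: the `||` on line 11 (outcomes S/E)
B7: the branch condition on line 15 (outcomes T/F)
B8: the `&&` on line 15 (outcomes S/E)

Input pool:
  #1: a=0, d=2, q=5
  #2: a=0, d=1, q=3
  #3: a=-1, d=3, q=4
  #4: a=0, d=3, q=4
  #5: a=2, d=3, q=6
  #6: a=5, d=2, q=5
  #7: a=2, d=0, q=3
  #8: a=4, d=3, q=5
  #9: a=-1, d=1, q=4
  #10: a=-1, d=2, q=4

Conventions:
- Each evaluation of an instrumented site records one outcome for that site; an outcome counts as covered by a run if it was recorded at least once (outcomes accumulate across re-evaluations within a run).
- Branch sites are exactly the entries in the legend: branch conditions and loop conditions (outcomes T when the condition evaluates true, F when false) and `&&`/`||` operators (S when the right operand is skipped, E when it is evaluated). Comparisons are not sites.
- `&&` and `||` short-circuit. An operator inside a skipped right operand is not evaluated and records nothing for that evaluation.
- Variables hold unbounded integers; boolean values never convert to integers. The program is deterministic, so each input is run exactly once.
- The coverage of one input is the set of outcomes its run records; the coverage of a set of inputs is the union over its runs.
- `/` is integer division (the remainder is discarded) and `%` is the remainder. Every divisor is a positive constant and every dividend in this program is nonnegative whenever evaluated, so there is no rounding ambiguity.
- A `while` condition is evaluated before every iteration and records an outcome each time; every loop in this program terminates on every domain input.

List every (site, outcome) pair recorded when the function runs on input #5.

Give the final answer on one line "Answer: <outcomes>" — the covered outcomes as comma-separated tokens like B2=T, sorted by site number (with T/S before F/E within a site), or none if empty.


Simulating input #5 (a=2, d=3, q=6) step by step:
  B1->F, B4->E, B3->F, B6->E, B5->F, B8->E, B7->F
collecting distinct outcomes: B1=F, B3=F, B4=E, B5=F, B6=E, B7=F, B8=E
Answer: B1=F, B3=F, B4=E, B5=F, B6=E, B7=F, B8=E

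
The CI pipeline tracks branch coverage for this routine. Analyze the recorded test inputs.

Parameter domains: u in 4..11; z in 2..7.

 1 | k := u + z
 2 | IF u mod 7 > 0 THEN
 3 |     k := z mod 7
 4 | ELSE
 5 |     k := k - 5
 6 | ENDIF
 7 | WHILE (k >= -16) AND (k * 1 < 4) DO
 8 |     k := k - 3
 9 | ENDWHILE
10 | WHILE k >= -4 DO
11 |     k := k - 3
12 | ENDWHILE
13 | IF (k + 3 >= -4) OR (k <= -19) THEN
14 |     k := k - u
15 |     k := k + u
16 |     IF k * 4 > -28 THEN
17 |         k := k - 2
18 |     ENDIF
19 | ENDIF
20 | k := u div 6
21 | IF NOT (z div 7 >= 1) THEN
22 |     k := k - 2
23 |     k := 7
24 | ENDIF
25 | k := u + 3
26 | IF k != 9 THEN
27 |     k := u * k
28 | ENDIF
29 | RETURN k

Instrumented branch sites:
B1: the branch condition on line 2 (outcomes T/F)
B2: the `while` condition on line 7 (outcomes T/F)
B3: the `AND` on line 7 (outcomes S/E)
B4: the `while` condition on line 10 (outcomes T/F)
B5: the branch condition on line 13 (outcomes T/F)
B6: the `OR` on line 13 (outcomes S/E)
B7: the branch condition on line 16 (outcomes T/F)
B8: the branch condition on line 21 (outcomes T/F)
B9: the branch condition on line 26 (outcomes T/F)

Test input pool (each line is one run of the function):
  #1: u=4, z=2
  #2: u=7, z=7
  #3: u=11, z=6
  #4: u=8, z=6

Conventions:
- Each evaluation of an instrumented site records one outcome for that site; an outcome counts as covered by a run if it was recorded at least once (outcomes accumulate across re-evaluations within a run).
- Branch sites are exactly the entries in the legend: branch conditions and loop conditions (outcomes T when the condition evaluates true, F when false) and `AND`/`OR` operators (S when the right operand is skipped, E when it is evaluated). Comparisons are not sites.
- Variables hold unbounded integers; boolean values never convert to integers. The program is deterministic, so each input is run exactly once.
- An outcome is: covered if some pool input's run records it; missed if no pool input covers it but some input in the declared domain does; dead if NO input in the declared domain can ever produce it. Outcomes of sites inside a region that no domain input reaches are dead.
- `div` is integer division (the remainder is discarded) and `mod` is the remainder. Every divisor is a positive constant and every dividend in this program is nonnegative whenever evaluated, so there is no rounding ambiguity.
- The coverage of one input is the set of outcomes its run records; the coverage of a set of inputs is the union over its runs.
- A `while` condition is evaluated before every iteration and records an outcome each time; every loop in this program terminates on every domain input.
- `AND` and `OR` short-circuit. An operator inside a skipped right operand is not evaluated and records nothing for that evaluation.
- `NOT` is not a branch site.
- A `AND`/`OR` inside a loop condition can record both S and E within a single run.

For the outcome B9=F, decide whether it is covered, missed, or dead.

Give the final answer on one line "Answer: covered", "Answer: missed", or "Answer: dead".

no pool input records B9=F
but domain input (u=6, z=2) does record it -> reachable, so missed

Answer: missed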